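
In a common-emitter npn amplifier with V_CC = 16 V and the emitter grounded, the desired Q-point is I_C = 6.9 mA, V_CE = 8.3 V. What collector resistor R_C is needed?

Collector loop: V_CC = I_C·R_C + V_CE.
R_C = (V_CC − V_CE)/I_C = (16 − 8.3)/6.9 = 1.12 kΩ.

R_C ≈ 1.1 kΩ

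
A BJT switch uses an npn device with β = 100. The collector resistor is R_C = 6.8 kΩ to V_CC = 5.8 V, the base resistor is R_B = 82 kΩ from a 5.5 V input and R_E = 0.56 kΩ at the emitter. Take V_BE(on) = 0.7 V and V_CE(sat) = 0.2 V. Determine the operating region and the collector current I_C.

Assume active: I_B = (5.5 − 0.7)/(82 + 101×0.56) = 0.0346 mA, I_C = β·I_B = 3.46 mA.
Then V_CE = 5.8 − 3.46×6.8 − 3.5×0.56 = -19.7 V < 0.2 V — the active assumption fails.
Re-solve with V_CE = 0.2 V. KCL at the emitter: V_E/R_E = (V_BB−0.7−V_E)/R_B + (V_CC−0.2−V_E)/R_C, giving V_E = 0.454 V.
I_C = (V_CC − 0.2 − V_E)/R_C = (5.6 − 0.454)/6.8 = 0.757 mA.
Check: I_B = (4.8 − 0.454)/82 = 0.053 mA, and β·I_B = 5.3 mA > I_C, confirming saturation.

saturation; I_C ≈ 0.76 mA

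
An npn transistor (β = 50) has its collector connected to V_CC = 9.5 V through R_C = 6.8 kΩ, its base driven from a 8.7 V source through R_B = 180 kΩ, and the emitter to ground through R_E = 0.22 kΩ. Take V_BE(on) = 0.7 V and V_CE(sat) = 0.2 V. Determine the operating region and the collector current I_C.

Assume active: I_B = (8.7 − 0.7)/(180 + 51×0.22) = 0.0418 mA, I_C = β·I_B = 2.09 mA.
Then V_CE = 9.5 − 2.09×6.8 − 2.13×0.22 = -5.19 V < 0.2 V — the active assumption fails.
Re-solve with V_CE = 0.2 V. KCL at the emitter: V_E/R_E = (V_BB−0.7−V_E)/R_B + (V_CC−0.2−V_E)/R_C, giving V_E = 0.301 V.
I_C = (V_CC − 0.2 − V_E)/R_C = (9.3 − 0.301)/6.8 = 1.32 mA.
Check: I_B = (8 − 0.301)/180 = 0.0428 mA, and β·I_B = 2.14 mA > I_C, confirming saturation.

saturation; I_C ≈ 1.3 mA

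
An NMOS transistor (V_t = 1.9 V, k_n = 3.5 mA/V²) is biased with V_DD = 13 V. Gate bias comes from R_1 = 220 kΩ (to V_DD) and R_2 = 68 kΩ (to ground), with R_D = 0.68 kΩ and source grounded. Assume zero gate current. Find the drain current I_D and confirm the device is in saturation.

I_D ≈ 2.4 mA

V_G = V_DD·R_2/(R_1+R_2) = 13×68/288 = 3.07 V. With the source grounded, V_GS = V_G = 3.07 V.
Assume saturation: I_D = (k_n/2)(V_GS − V_t)² = (3.5/2)×(3.07 − 1.9)² = 1.75×1.17² = 2.39 mA.
V_DS = V_DD − I_D·R_D = 13 − 2.39×0.68 = 11.4 V.
Saturation requires V_DS ≥ V_GS − V_t = 1.17 V; 11.4 ≥ 1.17 ✓.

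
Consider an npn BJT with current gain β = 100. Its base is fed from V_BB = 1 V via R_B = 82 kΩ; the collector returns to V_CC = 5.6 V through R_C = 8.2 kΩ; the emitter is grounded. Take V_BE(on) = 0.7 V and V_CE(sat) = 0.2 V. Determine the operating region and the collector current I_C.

Assume active. Base-emitter loop: I_B = (V_BB − V_BE)/R_B = (1 − 0.7)/82 = 0.00366 mA.
I_C = β·I_B = 100×0.00366 = 0.366 mA.
V_CE = V_CC − I_C·R_C = 5.6 − 0.366×8.2 = 2.6 V > V_CE(sat), so the active-region assumption holds.

active; I_C ≈ 0.37 mA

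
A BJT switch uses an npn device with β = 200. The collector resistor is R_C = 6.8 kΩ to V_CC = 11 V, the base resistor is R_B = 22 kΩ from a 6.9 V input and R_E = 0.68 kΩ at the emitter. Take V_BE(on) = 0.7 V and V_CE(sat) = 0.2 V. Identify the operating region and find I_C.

saturation; I_C ≈ 1.4 mA

Assume active: I_B = (6.9 − 0.7)/(22 + 201×0.68) = 0.0391 mA, I_C = β·I_B = 7.81 mA.
Then V_CE = 11 − 7.81×6.8 − 7.85×0.68 = -47.5 V < 0.2 V — the active assumption fails.
Re-solve with V_CE = 0.2 V. KCL at the emitter: V_E/R_E = (V_BB−0.7−V_E)/R_B + (V_CC−0.2−V_E)/R_C, giving V_E = 1.12 V.
I_C = (V_CC − 0.2 − V_E)/R_C = (10.8 − 1.12)/6.8 = 1.42 mA.
Check: I_B = (6.2 − 1.12)/22 = 0.231 mA, and β·I_B = 46.1 mA > I_C, confirming saturation.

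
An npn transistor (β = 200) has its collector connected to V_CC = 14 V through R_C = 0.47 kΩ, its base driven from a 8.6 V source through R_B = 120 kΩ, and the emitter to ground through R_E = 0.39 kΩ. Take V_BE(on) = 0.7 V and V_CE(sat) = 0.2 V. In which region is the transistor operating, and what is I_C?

Assume active. Base-emitter loop: I_B = (V_BB − V_BE)/(R_B + (β+1)R_E) = (8.6 − 0.7)/(120 + 201×0.39) = 0.0398 mA.
I_C = β·I_B = 200×0.0398 = 7.96 mA.
V_CE = V_CC − I_C·R_C − I_E·R_E = 14 − 7.96×0.47 − 8×0.39 = 7.14 V > V_CE(sat), so the active-region assumption holds.

active; I_C ≈ 8 mA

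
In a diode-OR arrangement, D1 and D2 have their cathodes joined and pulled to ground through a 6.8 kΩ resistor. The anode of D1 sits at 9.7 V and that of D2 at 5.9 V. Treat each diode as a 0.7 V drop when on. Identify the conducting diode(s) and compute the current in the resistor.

Assume both conduct. Then node N would need to be at both 9.7−0.7 = 9 V and 5.9−0.7 = 5.2 V, which is impossible.
Assume only D1 conducts: V_N = 9.7 − 0.7 = 9 V, so I_R = 9/6.8 = 1.32 mA.
Check D2: its anode-to-cathode voltage is 5.9 − 9 = -3.1 V < 0.7 V, so it is off. The assumption is consistent.

Only D1 conducts; I_R ≈ 1.3 mA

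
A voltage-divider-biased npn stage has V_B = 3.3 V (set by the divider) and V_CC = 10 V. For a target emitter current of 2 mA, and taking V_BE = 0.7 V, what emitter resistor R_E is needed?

V_E = V_B − V_BE = 3.3 − 0.7 = 2.6 V.
R_E = V_E / I_E = 2.6 / 2 = 1.3 kΩ.

R_E ≈ 1.3 kΩ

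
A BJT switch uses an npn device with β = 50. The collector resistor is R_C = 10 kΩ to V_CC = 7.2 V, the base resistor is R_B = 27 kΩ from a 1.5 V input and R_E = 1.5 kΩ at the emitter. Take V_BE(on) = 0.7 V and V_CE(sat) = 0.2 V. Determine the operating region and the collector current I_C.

active; I_C ≈ 0.39 mA

Assume active. Base-emitter loop: I_B = (V_BB − V_BE)/(R_B + (β+1)R_E) = (1.5 − 0.7)/(27 + 51×1.5) = 0.00773 mA.
I_C = β·I_B = 50×0.00773 = 0.386 mA.
V_CE = V_CC − I_C·R_C − I_E·R_E = 7.2 − 0.386×10 − 0.394×1.5 = 2.74 V > V_CE(sat), so the active-region assumption holds.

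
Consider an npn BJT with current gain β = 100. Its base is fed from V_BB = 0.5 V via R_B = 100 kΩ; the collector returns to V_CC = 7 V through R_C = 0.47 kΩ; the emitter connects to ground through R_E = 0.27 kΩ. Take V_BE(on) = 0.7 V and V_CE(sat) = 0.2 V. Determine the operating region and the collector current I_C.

V_BB = 0.5 V ≤ V_BE(on) = 0.7 V, so the base-emitter junction is not forward biased.
The transistor is in cutoff: I_B = I_C = 0.

cutoff; I_C ≈ 0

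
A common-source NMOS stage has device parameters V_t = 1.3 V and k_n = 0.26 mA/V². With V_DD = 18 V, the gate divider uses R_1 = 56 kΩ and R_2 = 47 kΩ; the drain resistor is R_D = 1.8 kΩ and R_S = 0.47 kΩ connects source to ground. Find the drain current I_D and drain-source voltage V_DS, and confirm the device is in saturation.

V_G = V_DD·R_2/(R_1+R_2) = 18×47/103 = 8.21 V.
Assume saturation: I_D = (k_n/2)(V_GS − V_t)² with V_GS = V_G − I_D·R_S = 8.21 − 0.47·I_D.
Substituting gives 0.0287·I_D² − 1.84·I_D + 6.21 = 0, with roots I_D = 3.57 or 60.7 mA.
The root I_D = 60.7 mA gives V_GS = -20.3 V ≤ V_t, so take I_D = 3.57 mA.
Then V_GS = 6.54 V and V_DS = V_DD − I_D(R_D+R_S) = 18 − 3.57×2.27 = 9.9 V.
Saturation requires V_DS ≥ V_GS − V_t = 5.24 V; 9.9 ≥ 5.24 ✓.

I_D ≈ 3.6 mA, V_DS ≈ 9.9 V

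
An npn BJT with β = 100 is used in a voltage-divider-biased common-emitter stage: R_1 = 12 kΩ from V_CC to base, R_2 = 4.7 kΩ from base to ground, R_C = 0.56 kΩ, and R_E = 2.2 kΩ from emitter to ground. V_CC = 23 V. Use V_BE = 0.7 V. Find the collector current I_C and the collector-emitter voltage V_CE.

I_C ≈ 2.6 mA, V_CE ≈ 16 V

Thevenize the base divider: V_Th = V_CC·R_2/(R_1+R_2) = 23×4.7/16.7 = 6.47 V, R_Th = R_1‖R_2 = 3.38 kΩ.
Base-emitter loop: V_Th = I_B·R_Th + V_BE + (β+1)I_B·R_E, so I_B = (6.47 − 0.7) / (3.38 + 101×2.2) = 0.0256 mA.
I_C = β·I_B = 100×0.0256 = 2.56 mA, and I_E = (β+1)I_B = 2.58 mA.
V_CE = V_CC − I_C·R_C − I_E·R_E = 23 − 2.56×0.56 − 2.58×2.2 = 15.9 V.
V_CE = 15.9 V > 0.2 V confirms active-region operation.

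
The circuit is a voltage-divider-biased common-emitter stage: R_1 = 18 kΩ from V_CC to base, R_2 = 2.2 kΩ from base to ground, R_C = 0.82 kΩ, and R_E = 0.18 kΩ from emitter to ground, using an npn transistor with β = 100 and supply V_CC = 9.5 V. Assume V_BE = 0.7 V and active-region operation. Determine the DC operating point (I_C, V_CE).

Thevenize the base divider: V_Th = V_CC·R_2/(R_1+R_2) = 9.5×2.2/20.2 = 1.03 V, R_Th = R_1‖R_2 = 1.96 kΩ.
Base-emitter loop: V_Th = I_B·R_Th + V_BE + (β+1)I_B·R_E, so I_B = (1.03 − 0.7) / (1.96 + 101×0.18) = 0.0166 mA.
I_C = β·I_B = 100×0.0166 = 1.66 mA, and I_E = (β+1)I_B = 1.68 mA.
V_CE = V_CC − I_C·R_C − I_E·R_E = 9.5 − 1.66×0.82 − 1.68×0.18 = 7.84 V.
V_CE = 7.84 V > 0.2 V confirms active-region operation.

I_C ≈ 1.7 mA, V_CE ≈ 7.8 V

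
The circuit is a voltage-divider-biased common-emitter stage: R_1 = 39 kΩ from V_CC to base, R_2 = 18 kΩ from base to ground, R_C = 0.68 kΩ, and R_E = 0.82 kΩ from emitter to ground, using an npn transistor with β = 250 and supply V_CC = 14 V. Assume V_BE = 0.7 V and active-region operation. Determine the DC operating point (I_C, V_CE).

I_C ≈ 4.3 mA, V_CE ≈ 7.6 V

Thevenize the base divider: V_Th = V_CC·R_2/(R_1+R_2) = 14×18/57 = 4.42 V, R_Th = R_1‖R_2 = 12.3 kΩ.
Base-emitter loop: V_Th = I_B·R_Th + V_BE + (β+1)I_B·R_E, so I_B = (4.42 − 0.7) / (12.3 + 251×0.82) = 0.0171 mA.
I_C = β·I_B = 250×0.0171 = 4.26 mA, and I_E = (β+1)I_B = 4.28 mA.
V_CE = V_CC − I_C·R_C − I_E·R_E = 14 − 4.26×0.68 − 4.28×0.82 = 7.59 V.
V_CE = 7.59 V > 0.2 V confirms active-region operation.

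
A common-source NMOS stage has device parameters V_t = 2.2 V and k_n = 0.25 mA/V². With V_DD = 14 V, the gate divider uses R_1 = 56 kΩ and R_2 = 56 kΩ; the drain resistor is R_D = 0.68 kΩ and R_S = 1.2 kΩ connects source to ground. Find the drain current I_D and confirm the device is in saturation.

V_G = V_DD·R_2/(R_1+R_2) = 14×56/112 = 7 V.
Assume saturation: I_D = (k_n/2)(V_GS − V_t)² with V_GS = V_G − I_D·R_S = 7 − 1.2·I_D.
Substituting gives 0.18·I_D² − 2.44·I_D + 2.88 = 0, with roots I_D = 1.31 or 12.2 mA.
The root I_D = 12.2 mA gives V_GS = -7.7 V ≤ V_t, so take I_D = 1.31 mA.
Then V_GS = 5.43 V and V_DS = V_DD − I_D(R_D+R_S) = 14 − 1.31×1.88 = 11.5 V.
Saturation requires V_DS ≥ V_GS − V_t = 3.23 V; 11.5 ≥ 3.23 ✓.

I_D ≈ 1.3 mA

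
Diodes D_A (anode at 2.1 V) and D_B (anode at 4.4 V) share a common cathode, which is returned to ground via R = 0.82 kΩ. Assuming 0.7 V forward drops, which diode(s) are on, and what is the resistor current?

Assume both conduct. Then node N would need to be at both 2.1−0.7 = 1.4 V and 4.4−0.7 = 3.7 V, which is impossible.
Assume only D_B conducts: V_N = 4.4 − 0.7 = 3.7 V, so I_R = 3.7/0.82 = 4.51 mA.
Check D_A: its anode-to-cathode voltage is 2.1 − 3.7 = -1.6 V < 0.7 V, so it is off. The assumption is consistent.

Only D_B conducts; I_R ≈ 4.5 mA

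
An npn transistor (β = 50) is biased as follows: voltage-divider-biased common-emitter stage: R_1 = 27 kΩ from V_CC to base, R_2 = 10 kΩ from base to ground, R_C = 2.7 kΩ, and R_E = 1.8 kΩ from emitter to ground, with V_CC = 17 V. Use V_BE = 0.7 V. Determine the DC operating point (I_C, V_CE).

I_C ≈ 2 mA, V_CE ≈ 8.1 V

Thevenize the base divider: V_Th = V_CC·R_2/(R_1+R_2) = 17×10/37 = 4.59 V, R_Th = R_1‖R_2 = 7.3 kΩ.
Base-emitter loop: V_Th = I_B·R_Th + V_BE + (β+1)I_B·R_E, so I_B = (4.59 − 0.7) / (7.3 + 51×1.8) = 0.0393 mA.
I_C = β·I_B = 50×0.0393 = 1.97 mA, and I_E = (β+1)I_B = 2 mA.
V_CE = V_CC − I_C·R_C − I_E·R_E = 17 − 1.97×2.7 − 2×1.8 = 8.09 V.
V_CE = 8.09 V > 0.2 V confirms active-region operation.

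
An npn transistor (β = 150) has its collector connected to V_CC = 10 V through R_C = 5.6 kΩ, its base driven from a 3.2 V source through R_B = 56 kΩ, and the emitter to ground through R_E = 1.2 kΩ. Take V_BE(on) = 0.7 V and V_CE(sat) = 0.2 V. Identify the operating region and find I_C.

saturation; I_C ≈ 1.4 mA

Assume active: I_B = (3.2 − 0.7)/(56 + 151×1.2) = 0.0105 mA, I_C = β·I_B = 1.58 mA.
Then V_CE = 10 − 1.58×5.6 − 1.59×1.2 = -0.763 V < 0.2 V — the active assumption fails.
Re-solve with V_CE = 0.2 V. KCL at the emitter: V_E/R_E = (V_BB−0.7−V_E)/R_B + (V_CC−0.2−V_E)/R_C, giving V_E = 1.74 V.
I_C = (V_CC − 0.2 − V_E)/R_C = (9.8 − 1.74)/5.6 = 1.44 mA.
Check: I_B = (2.5 − 1.74)/56 = 0.0135 mA, and β·I_B = 2.03 mA > I_C, confirming saturation.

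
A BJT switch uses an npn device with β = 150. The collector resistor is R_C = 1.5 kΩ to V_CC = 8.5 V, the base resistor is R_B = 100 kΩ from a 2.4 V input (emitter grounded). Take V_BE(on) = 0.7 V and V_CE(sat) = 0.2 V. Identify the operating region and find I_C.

Assume active. Base-emitter loop: I_B = (V_BB − V_BE)/R_B = (2.4 − 0.7)/100 = 0.017 mA.
I_C = β·I_B = 150×0.017 = 2.55 mA.
V_CE = V_CC − I_C·R_C = 8.5 − 2.55×1.5 = 4.67 V > V_CE(sat), so the active-region assumption holds.

active; I_C ≈ 2.6 mA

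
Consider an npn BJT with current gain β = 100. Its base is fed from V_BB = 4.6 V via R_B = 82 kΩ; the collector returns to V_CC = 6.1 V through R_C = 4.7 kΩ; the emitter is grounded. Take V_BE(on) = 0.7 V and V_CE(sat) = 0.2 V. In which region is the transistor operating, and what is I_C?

saturation; I_C ≈ 1.3 mA

Assume active: I_B = (4.6 − 0.7)/82 = 0.0476 mA, giving I_C = β·I_B = 4.76 mA.
But then V_CE = 6.1 − 4.76×4.7 = -16.3 V < V_CE(sat) = 0.2 V — impossible in the active region.
So the transistor is saturated. With V_CE = 0.2 V, I_C = (V_CC − 0.2)/R_C = 5.9/4.7 = 1.26 mA.
Check: β·I_B = 4.76 mA > I_C = 1.26 mA, confirming saturation.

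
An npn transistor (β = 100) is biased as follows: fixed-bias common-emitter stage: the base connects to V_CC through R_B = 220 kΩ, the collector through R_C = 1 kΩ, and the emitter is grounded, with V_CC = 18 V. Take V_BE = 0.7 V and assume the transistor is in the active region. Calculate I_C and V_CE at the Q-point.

I_C ≈ 7.9 mA, V_CE ≈ 10 V

Base loop: V_CC = I_B·R_B + V_BE, so I_B = (18 − 0.7)/220 kΩ = 0.0786 mA.
In the active region I_C = β·I_B = 100 × 0.0786 = 7.86 mA.
Collector loop: V_CE = V_CC − I_C·R_C = 18 − 7.86×1 = 10.1 V.
Since V_CE = 10.1 V > V_CE(sat) ≈ 0.2 V, the transistor is in the active region as assumed.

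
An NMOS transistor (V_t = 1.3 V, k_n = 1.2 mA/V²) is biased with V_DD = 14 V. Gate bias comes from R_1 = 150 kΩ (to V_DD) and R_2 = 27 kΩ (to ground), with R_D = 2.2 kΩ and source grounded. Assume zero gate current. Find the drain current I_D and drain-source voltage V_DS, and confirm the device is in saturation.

V_G = V_DD·R_2/(R_1+R_2) = 14×27/177 = 2.14 V. With the source grounded, V_GS = V_G = 2.14 V.
Assume saturation: I_D = (k_n/2)(V_GS − V_t)² = (1.2/2)×(2.14 − 1.3)² = 0.6×0.836² = 0.419 mA.
V_DS = V_DD − I_D·R_D = 14 − 0.419×2.2 = 13.1 V.
Saturation requires V_DS ≥ V_GS − V_t = 0.836 V; 13.1 ≥ 0.836 ✓.

I_D ≈ 0.42 mA, V_DS ≈ 13 V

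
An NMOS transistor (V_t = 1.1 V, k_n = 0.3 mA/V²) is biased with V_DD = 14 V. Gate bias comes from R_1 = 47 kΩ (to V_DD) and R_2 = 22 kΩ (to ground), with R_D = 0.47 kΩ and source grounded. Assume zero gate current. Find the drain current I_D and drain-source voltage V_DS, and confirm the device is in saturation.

I_D ≈ 1.7 mA, V_DS ≈ 13 V

V_G = V_DD·R_2/(R_1+R_2) = 14×22/69 = 4.46 V. With the source grounded, V_GS = V_G = 4.46 V.
Assume saturation: I_D = (k_n/2)(V_GS − V_t)² = (0.3/2)×(4.46 − 1.1)² = 0.15×3.36² = 1.7 mA.
V_DS = V_DD − I_D·R_D = 14 − 1.7×0.47 = 13.2 V.
Saturation requires V_DS ≥ V_GS − V_t = 3.36 V; 13.2 ≥ 3.36 ✓.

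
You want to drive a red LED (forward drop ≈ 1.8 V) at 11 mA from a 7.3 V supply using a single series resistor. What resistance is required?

The resistor drops V_S − V_D = 7.3 − 1.8 = 5.5 V at 11 mA.
R = 5.5 V / 11 mA = 0.5 kΩ.

R ≈ 0.5 kΩ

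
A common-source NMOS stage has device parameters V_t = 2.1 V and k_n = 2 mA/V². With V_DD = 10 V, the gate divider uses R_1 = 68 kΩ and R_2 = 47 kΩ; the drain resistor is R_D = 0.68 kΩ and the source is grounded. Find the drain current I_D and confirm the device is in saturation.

I_D ≈ 3.9 mA

V_G = V_DD·R_2/(R_1+R_2) = 10×47/115 = 4.09 V. With the source grounded, V_GS = V_G = 4.09 V.
Assume saturation: I_D = (k_n/2)(V_GS − V_t)² = (2/2)×(4.09 − 2.1)² = 1×1.99² = 3.95 mA.
V_DS = V_DD − I_D·R_D = 10 − 3.95×0.68 = 7.32 V.
Saturation requires V_DS ≥ V_GS − V_t = 1.99 V; 7.32 ≥ 1.99 ✓.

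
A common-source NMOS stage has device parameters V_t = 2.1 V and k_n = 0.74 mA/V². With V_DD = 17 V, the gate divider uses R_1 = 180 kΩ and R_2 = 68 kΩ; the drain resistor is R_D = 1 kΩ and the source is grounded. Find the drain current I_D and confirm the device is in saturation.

V_G = V_DD·R_2/(R_1+R_2) = 17×68/248 = 4.66 V. With the source grounded, V_GS = V_G = 4.66 V.
Assume saturation: I_D = (k_n/2)(V_GS − V_t)² = (0.74/2)×(4.66 − 2.1)² = 0.37×2.56² = 2.43 mA.
V_DS = V_DD − I_D·R_D = 17 − 2.43×1 = 14.6 V.
Saturation requires V_DS ≥ V_GS − V_t = 2.56 V; 14.6 ≥ 2.56 ✓.

I_D ≈ 2.4 mA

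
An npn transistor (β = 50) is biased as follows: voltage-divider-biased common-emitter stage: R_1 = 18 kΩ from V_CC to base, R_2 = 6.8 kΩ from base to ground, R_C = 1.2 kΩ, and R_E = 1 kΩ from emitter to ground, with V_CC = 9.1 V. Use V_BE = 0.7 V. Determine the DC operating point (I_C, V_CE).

Thevenize the base divider: V_Th = V_CC·R_2/(R_1+R_2) = 9.1×6.8/24.8 = 2.5 V, R_Th = R_1‖R_2 = 4.94 kΩ.
Base-emitter loop: V_Th = I_B·R_Th + V_BE + (β+1)I_B·R_E, so I_B = (2.5 − 0.7) / (4.94 + 51×1) = 0.0321 mA.
I_C = β·I_B = 50×0.0321 = 1.6 mA, and I_E = (β+1)I_B = 1.64 mA.
V_CE = V_CC − I_C·R_C − I_E·R_E = 9.1 − 1.6×1.2 − 1.64×1 = 5.54 V.
V_CE = 5.54 V > 0.2 V confirms active-region operation.

I_C ≈ 1.6 mA, V_CE ≈ 5.5 V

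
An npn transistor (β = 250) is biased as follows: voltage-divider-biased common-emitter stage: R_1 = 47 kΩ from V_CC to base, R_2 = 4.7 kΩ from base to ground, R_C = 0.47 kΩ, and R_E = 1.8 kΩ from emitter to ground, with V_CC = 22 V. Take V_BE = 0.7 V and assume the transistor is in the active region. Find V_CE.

Thevenize the base divider: V_Th = V_CC·R_2/(R_1+R_2) = 22×4.7/51.7 = 2 V, R_Th = R_1‖R_2 = 4.27 kΩ.
Base-emitter loop: V_Th = I_B·R_Th + V_BE + (β+1)I_B·R_E, so I_B = (2 − 0.7) / (4.27 + 251×1.8) = 0.00285 mA.
I_C = β·I_B = 250×0.00285 = 0.713 mA, and I_E = (β+1)I_B = 0.715 mA.
V_CE = V_CC − I_C·R_C − I_E·R_E = 22 − 0.713×0.47 − 0.715×1.8 = 20.4 V.
V_CE = 20.4 V > 0.2 V confirms active-region operation.

V_CE ≈ 20 V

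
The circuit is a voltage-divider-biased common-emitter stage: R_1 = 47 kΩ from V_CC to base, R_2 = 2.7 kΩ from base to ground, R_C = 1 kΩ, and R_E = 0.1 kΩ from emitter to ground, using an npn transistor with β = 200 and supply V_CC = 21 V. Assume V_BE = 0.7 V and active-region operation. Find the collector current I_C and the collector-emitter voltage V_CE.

I_C ≈ 3.9 mA, V_CE ≈ 17 V

Thevenize the base divider: V_Th = V_CC·R_2/(R_1+R_2) = 21×2.7/49.7 = 1.14 V, R_Th = R_1‖R_2 = 2.55 kΩ.
Base-emitter loop: V_Th = I_B·R_Th + V_BE + (β+1)I_B·R_E, so I_B = (1.14 − 0.7) / (2.55 + 201×0.1) = 0.0195 mA.
I_C = β·I_B = 200×0.0195 = 3.89 mA, and I_E = (β+1)I_B = 3.91 mA.
V_CE = V_CC − I_C·R_C − I_E·R_E = 21 − 3.89×1 − 3.91×0.1 = 16.7 V.
V_CE = 16.7 V > 0.2 V confirms active-region operation.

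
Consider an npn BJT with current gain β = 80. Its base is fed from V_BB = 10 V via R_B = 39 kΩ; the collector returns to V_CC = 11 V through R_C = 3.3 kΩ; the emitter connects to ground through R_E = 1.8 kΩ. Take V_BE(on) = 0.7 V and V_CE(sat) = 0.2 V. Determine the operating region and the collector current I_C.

Assume active: I_B = (10 − 0.7)/(39 + 81×1.8) = 0.0503 mA, I_C = β·I_B = 4.03 mA.
Then V_CE = 11 − 4.03×3.3 − 4.08×1.8 = -9.62 V < 0.2 V — the active assumption fails.
Re-solve with V_CE = 0.2 V. KCL at the emitter: V_E/R_E = (V_BB−0.7−V_E)/R_B + (V_CC−0.2−V_E)/R_C, giving V_E = 3.97 V.
I_C = (V_CC − 0.2 − V_E)/R_C = (10.8 − 3.97)/3.3 = 2.07 mA.
Check: I_B = (9.3 − 3.97)/39 = 0.137 mA, and β·I_B = 10.9 mA > I_C, confirming saturation.

saturation; I_C ≈ 2.1 mA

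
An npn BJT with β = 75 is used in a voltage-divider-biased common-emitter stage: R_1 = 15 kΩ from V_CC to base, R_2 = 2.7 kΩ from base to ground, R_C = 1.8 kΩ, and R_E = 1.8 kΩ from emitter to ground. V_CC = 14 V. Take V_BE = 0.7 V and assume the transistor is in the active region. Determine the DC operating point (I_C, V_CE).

Thevenize the base divider: V_Th = V_CC·R_2/(R_1+R_2) = 14×2.7/17.7 = 2.14 V, R_Th = R_1‖R_2 = 2.29 kΩ.
Base-emitter loop: V_Th = I_B·R_Th + V_BE + (β+1)I_B·R_E, so I_B = (2.14 − 0.7) / (2.29 + 76×1.8) = 0.0103 mA.
I_C = β·I_B = 75×0.0103 = 0.774 mA, and I_E = (β+1)I_B = 0.784 mA.
V_CE = V_CC − I_C·R_C − I_E·R_E = 14 − 0.774×1.8 − 0.784×1.8 = 11.2 V.
V_CE = 11.2 V > 0.2 V confirms active-region operation.

I_C ≈ 0.77 mA, V_CE ≈ 11 V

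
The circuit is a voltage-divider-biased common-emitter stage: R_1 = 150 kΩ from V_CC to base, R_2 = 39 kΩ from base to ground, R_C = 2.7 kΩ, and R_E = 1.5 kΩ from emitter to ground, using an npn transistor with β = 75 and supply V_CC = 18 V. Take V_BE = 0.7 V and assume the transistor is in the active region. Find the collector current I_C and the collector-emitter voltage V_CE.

I_C ≈ 1.6 mA, V_CE ≈ 11 V

Thevenize the base divider: V_Th = V_CC·R_2/(R_1+R_2) = 18×39/189 = 3.71 V, R_Th = R_1‖R_2 = 31 kΩ.
Base-emitter loop: V_Th = I_B·R_Th + V_BE + (β+1)I_B·R_E, so I_B = (3.71 − 0.7) / (31 + 76×1.5) = 0.0208 mA.
I_C = β·I_B = 75×0.0208 = 1.56 mA, and I_E = (β+1)I_B = 1.58 mA.
V_CE = V_CC − I_C·R_C − I_E·R_E = 18 − 1.56×2.7 − 1.58×1.5 = 11.4 V.
V_CE = 11.4 V > 0.2 V confirms active-region operation.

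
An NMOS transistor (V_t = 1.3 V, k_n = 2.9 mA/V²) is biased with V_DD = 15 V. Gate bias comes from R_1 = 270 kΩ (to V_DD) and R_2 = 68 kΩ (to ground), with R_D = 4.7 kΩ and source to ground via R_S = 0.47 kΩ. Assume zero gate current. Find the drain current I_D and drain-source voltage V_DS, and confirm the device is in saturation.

I_D ≈ 1.5 mA, V_DS ≈ 7.3 V

V_G = V_DD·R_2/(R_1+R_2) = 15×68/338 = 3.02 V.
Assume saturation: I_D = (k_n/2)(V_GS − V_t)² with V_GS = V_G − I_D·R_S = 3.02 − 0.47·I_D.
Substituting gives 0.32·I_D² − 3.34·I_D + 4.28 = 0, with roots I_D = 1.49 or 8.94 mA.
The root I_D = 8.94 mA gives V_GS = -1.18 V ≤ V_t, so take I_D = 1.49 mA.
Then V_GS = 2.32 V and V_DS = V_DD − I_D(R_D+R_S) = 15 − 1.49×5.17 = 7.27 V.
Saturation requires V_DS ≥ V_GS − V_t = 1.02 V; 7.27 ≥ 1.02 ✓.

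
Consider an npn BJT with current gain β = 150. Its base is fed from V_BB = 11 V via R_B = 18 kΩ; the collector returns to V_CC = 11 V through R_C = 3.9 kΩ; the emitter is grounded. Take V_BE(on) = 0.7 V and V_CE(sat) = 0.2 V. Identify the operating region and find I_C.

Assume active: I_B = (11 − 0.7)/18 = 0.572 mA, giving I_C = β·I_B = 85.8 mA.
But then V_CE = 11 − 85.8×3.9 = -324 V < V_CE(sat) = 0.2 V — impossible in the active region.
So the transistor is saturated. With V_CE = 0.2 V, I_C = (V_CC − 0.2)/R_C = 10.8/3.9 = 2.77 mA.
Check: β·I_B = 85.8 mA > I_C = 2.77 mA, confirming saturation.

saturation; I_C ≈ 2.8 mA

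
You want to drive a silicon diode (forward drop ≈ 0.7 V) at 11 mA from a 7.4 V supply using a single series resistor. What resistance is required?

The resistor drops V_S − V_D = 7.4 − 0.7 = 6.7 V at 11 mA.
R = 6.7 V / 11 mA = 0.609 kΩ.

R ≈ 0.61 kΩ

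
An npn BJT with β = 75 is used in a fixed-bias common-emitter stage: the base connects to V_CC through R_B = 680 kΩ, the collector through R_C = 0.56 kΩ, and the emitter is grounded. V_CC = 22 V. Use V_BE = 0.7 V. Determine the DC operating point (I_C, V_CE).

I_C ≈ 2.3 mA, V_CE ≈ 21 V

Base loop: V_CC = I_B·R_B + V_BE, so I_B = (22 − 0.7)/680 kΩ = 0.0313 mA.
In the active region I_C = β·I_B = 75 × 0.0313 = 2.35 mA.
Collector loop: V_CE = V_CC − I_C·R_C = 22 − 2.35×0.56 = 20.7 V.
Since V_CE = 20.7 V > V_CE(sat) ≈ 0.2 V, the transistor is in the active region as assumed.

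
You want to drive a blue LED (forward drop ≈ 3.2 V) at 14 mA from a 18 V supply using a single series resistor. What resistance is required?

The resistor drops V_S − V_D = 18 − 3.2 = 14.8 V at 14 mA.
R = 14.8 V / 14 mA = 1.06 kΩ.

R ≈ 1.1 kΩ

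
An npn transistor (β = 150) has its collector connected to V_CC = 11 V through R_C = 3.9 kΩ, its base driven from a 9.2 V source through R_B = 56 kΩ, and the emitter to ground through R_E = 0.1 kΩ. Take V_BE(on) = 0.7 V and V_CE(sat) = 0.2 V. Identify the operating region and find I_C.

Assume active: I_B = (9.2 − 0.7)/(56 + 151×0.1) = 0.12 mA, I_C = β·I_B = 17.9 mA.
Then V_CE = 11 − 17.9×3.9 − 18.1×0.1 = -60.7 V < 0.2 V — the active assumption fails.
Re-solve with V_CE = 0.2 V. KCL at the emitter: V_E/R_E = (V_BB−0.7−V_E)/R_B + (V_CC−0.2−V_E)/R_C, giving V_E = 0.284 V.
I_C = (V_CC − 0.2 − V_E)/R_C = (10.8 − 0.284)/3.9 = 2.7 mA.
Check: I_B = (8.5 − 0.284)/56 = 0.147 mA, and β·I_B = 22 mA > I_C, confirming saturation.

saturation; I_C ≈ 2.7 mA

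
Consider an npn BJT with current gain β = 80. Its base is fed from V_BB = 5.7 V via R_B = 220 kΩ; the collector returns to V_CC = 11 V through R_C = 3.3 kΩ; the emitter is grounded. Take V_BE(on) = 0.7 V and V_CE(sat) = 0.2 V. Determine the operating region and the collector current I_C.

Assume active. Base-emitter loop: I_B = (V_BB − V_BE)/R_B = (5.7 − 0.7)/220 = 0.0227 mA.
I_C = β·I_B = 80×0.0227 = 1.82 mA.
V_CE = V_CC − I_C·R_C = 11 − 1.82×3.3 = 5 V > V_CE(sat), so the active-region assumption holds.

active; I_C ≈ 1.8 mA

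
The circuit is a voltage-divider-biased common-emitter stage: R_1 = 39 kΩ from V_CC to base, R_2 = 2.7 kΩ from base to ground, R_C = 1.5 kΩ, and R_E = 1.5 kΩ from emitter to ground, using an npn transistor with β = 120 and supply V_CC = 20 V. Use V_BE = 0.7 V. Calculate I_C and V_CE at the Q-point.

I_C ≈ 0.39 mA, V_CE ≈ 19 V

Thevenize the base divider: V_Th = V_CC·R_2/(R_1+R_2) = 20×2.7/41.7 = 1.29 V, R_Th = R_1‖R_2 = 2.53 kΩ.
Base-emitter loop: V_Th = I_B·R_Th + V_BE + (β+1)I_B·R_E, so I_B = (1.29 − 0.7) / (2.53 + 121×1.5) = 0.00323 mA.
I_C = β·I_B = 120×0.00323 = 0.388 mA, and I_E = (β+1)I_B = 0.391 mA.
V_CE = V_CC − I_C·R_C − I_E·R_E = 20 − 0.388×1.5 − 0.391×1.5 = 18.8 V.
V_CE = 18.8 V > 0.2 V confirms active-region operation.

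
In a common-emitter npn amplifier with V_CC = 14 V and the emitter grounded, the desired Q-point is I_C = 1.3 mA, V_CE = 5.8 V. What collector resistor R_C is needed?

R_C ≈ 6.3 kΩ

Collector loop: V_CC = I_C·R_C + V_CE.
R_C = (V_CC − V_CE)/I_C = (14 − 5.8)/1.3 = 6.31 kΩ.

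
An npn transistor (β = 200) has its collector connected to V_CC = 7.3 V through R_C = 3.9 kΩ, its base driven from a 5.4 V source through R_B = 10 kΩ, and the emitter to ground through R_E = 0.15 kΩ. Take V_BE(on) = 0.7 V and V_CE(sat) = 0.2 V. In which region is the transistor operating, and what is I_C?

Assume active: I_B = (5.4 − 0.7)/(10 + 201×0.15) = 0.117 mA, I_C = β·I_B = 23.4 mA.
Then V_CE = 7.3 − 23.4×3.9 − 23.5×0.15 = -87.5 V < 0.2 V — the active assumption fails.
Re-solve with V_CE = 0.2 V. KCL at the emitter: V_E/R_E = (V_BB−0.7−V_E)/R_B + (V_CC−0.2−V_E)/R_C, giving V_E = 0.326 V.
I_C = (V_CC − 0.2 − V_E)/R_C = (7.1 − 0.326)/3.9 = 1.74 mA.
Check: I_B = (4.7 − 0.326)/10 = 0.437 mA, and β·I_B = 87.5 mA > I_C, confirming saturation.

saturation; I_C ≈ 1.7 mA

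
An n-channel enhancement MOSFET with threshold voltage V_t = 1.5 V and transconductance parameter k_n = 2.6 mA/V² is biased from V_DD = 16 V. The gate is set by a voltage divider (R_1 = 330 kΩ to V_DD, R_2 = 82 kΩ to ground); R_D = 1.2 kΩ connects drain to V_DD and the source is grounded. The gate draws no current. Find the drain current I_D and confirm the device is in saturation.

I_D ≈ 3.7 mA

V_G = V_DD·R_2/(R_1+R_2) = 16×82/412 = 3.18 V. With the source grounded, V_GS = V_G = 3.18 V.
Assume saturation: I_D = (k_n/2)(V_GS − V_t)² = (2.6/2)×(3.18 − 1.5)² = 1.3×1.68² = 3.69 mA.
V_DS = V_DD − I_D·R_D = 16 − 3.69×1.2 = 11.6 V.
Saturation requires V_DS ≥ V_GS − V_t = 1.68 V; 11.6 ≥ 1.68 ✓.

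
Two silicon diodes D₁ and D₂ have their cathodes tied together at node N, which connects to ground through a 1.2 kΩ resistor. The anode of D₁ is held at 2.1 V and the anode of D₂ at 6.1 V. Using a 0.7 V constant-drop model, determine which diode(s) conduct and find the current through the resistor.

Only D₂ conducts; I_R ≈ 4.5 mA

Assume both conduct. Then node N would need to be at both 2.1−0.7 = 1.4 V and 6.1−0.7 = 5.4 V, which is impossible.
Assume only D₂ conducts: V_N = 6.1 − 0.7 = 5.4 V, so I_R = 5.4/1.2 = 4.5 mA.
Check D₁: its anode-to-cathode voltage is 2.1 − 5.4 = -3.3 V < 0.7 V, so it is off. The assumption is consistent.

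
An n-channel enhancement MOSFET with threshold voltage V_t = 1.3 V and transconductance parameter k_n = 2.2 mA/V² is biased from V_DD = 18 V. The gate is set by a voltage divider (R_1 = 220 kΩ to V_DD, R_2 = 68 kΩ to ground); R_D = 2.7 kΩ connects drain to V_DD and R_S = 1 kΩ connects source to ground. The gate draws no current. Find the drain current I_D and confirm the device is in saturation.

I_D ≈ 1.7 mA

V_G = V_DD·R_2/(R_1+R_2) = 18×68/288 = 4.25 V.
Assume saturation: I_D = (k_n/2)(V_GS − V_t)² with V_GS = V_G − I_D·R_S = 4.25 − 1·I_D.
Substituting gives 1.1·I_D² − 7.49·I_D + 9.57 = 0, with roots I_D = 1.71 or 5.1 mA.
The root I_D = 5.1 mA gives V_GS = -0.854 V ≤ V_t, so take I_D = 1.71 mA.
Then V_GS = 2.54 V and V_DS = V_DD − I_D(R_D+R_S) = 18 − 1.71×3.7 = 11.7 V.
Saturation requires V_DS ≥ V_GS − V_t = 1.24 V; 11.7 ≥ 1.24 ✓.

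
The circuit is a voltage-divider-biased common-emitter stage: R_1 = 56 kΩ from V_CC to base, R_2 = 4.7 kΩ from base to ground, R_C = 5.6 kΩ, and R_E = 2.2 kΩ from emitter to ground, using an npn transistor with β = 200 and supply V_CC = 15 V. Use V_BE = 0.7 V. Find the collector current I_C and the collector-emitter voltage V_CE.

Thevenize the base divider: V_Th = V_CC·R_2/(R_1+R_2) = 15×4.7/60.7 = 1.16 V, R_Th = R_1‖R_2 = 4.34 kΩ.
Base-emitter loop: V_Th = I_B·R_Th + V_BE + (β+1)I_B·R_E, so I_B = (1.16 − 0.7) / (4.34 + 201×2.2) = 0.00103 mA.
I_C = β·I_B = 200×0.00103 = 0.207 mA, and I_E = (β+1)I_B = 0.208 mA.
V_CE = V_CC − I_C·R_C − I_E·R_E = 15 − 0.207×5.6 − 0.208×2.2 = 13.4 V.
V_CE = 13.4 V > 0.2 V confirms active-region operation.

I_C ≈ 0.21 mA, V_CE ≈ 13 V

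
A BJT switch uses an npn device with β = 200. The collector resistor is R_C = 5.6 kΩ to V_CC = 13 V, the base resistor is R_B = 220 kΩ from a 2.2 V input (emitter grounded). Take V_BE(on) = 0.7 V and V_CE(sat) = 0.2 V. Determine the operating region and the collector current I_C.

Assume active. Base-emitter loop: I_B = (V_BB − V_BE)/R_B = (2.2 − 0.7)/220 = 0.00682 mA.
I_C = β·I_B = 200×0.00682 = 1.36 mA.
V_CE = V_CC − I_C·R_C = 13 − 1.36×5.6 = 5.36 V > V_CE(sat), so the active-region assumption holds.

active; I_C ≈ 1.4 mA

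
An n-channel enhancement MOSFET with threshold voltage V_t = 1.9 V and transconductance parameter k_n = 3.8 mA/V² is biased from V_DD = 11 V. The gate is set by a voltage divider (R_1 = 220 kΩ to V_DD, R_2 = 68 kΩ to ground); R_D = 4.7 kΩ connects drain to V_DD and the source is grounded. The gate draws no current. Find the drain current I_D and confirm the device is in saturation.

I_D ≈ 0.92 mA

V_G = V_DD·R_2/(R_1+R_2) = 11×68/288 = 2.6 V. With the source grounded, V_GS = V_G = 2.6 V.
Assume saturation: I_D = (k_n/2)(V_GS − V_t)² = (3.8/2)×(2.6 − 1.9)² = 1.9×0.697² = 0.924 mA.
V_DS = V_DD − I_D·R_D = 11 − 0.924×4.7 = 6.66 V.
Saturation requires V_DS ≥ V_GS − V_t = 0.697 V; 6.66 ≥ 0.697 ✓.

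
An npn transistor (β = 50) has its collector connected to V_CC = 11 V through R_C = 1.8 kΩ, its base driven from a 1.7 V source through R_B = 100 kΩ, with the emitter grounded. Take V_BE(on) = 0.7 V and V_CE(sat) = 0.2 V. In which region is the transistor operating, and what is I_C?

Assume active. Base-emitter loop: I_B = (V_BB − V_BE)/R_B = (1.7 − 0.7)/100 = 0.01 mA.
I_C = β·I_B = 50×0.01 = 0.5 mA.
V_CE = V_CC − I_C·R_C = 11 − 0.5×1.8 = 10.1 V > V_CE(sat), so the active-region assumption holds.

active; I_C ≈ 0.5 mA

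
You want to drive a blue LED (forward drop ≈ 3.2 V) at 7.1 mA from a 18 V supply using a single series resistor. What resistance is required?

R ≈ 2.1 kΩ

The resistor drops V_S − V_D = 18 − 3.2 = 14.8 V at 7.1 mA.
R = 14.8 V / 7.1 mA = 2.08 kΩ.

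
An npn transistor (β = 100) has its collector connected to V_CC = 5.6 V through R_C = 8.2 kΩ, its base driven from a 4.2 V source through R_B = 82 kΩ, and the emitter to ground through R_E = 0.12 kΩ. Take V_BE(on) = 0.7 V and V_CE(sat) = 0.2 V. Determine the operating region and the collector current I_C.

saturation; I_C ≈ 0.65 mA

Assume active: I_B = (4.2 − 0.7)/(82 + 101×0.12) = 0.0372 mA, I_C = β·I_B = 3.72 mA.
Then V_CE = 5.6 − 3.72×8.2 − 3.76×0.12 = -25.3 V < 0.2 V — the active assumption fails.
Re-solve with V_CE = 0.2 V. KCL at the emitter: V_E/R_E = (V_BB−0.7−V_E)/R_B + (V_CC−0.2−V_E)/R_C, giving V_E = 0.0828 V.
I_C = (V_CC − 0.2 − V_E)/R_C = (5.4 − 0.0828)/8.2 = 0.648 mA.
Check: I_B = (3.5 − 0.0828)/82 = 0.0417 mA, and β·I_B = 4.17 mA > I_C, confirming saturation.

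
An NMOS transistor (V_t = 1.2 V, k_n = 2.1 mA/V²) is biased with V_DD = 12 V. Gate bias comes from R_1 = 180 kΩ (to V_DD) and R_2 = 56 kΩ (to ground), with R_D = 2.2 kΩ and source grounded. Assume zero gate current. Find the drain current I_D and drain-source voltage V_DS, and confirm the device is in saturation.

V_G = V_DD·R_2/(R_1+R_2) = 12×56/236 = 2.85 V. With the source grounded, V_GS = V_G = 2.85 V.
Assume saturation: I_D = (k_n/2)(V_GS − V_t)² = (2.1/2)×(2.85 − 1.2)² = 1.05×1.65² = 2.85 mA.
V_DS = V_DD − I_D·R_D = 12 − 2.85×2.2 = 5.73 V.
Saturation requires V_DS ≥ V_GS − V_t = 1.65 V; 5.73 ≥ 1.65 ✓.

I_D ≈ 2.8 mA, V_DS ≈ 5.7 V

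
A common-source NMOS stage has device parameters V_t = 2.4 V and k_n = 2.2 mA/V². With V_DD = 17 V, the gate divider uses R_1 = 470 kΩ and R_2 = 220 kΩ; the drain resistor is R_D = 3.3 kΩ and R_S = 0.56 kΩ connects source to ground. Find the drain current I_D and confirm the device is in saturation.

I_D ≈ 2.6 mA

V_G = V_DD·R_2/(R_1+R_2) = 17×220/690 = 5.42 V.
Assume saturation: I_D = (k_n/2)(V_GS − V_t)² with V_GS = V_G − I_D·R_S = 5.42 − 0.56·I_D.
Substituting gives 0.345·I_D² − 4.72·I_D + 10 = 0, with roots I_D = 2.63 or 11.1 mA.
The root I_D = 11.1 mA gives V_GS = -0.77 V ≤ V_t, so take I_D = 2.63 mA.
Then V_GS = 3.95 V and V_DS = V_DD − I_D(R_D+R_S) = 17 − 2.63×3.86 = 6.84 V.
Saturation requires V_DS ≥ V_GS − V_t = 1.55 V; 6.84 ≥ 1.55 ✓.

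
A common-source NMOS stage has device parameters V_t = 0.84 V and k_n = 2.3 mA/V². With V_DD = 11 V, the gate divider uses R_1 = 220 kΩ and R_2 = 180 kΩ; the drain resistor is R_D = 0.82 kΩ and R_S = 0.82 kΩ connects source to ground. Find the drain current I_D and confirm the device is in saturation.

V_G = V_DD·R_2/(R_1+R_2) = 11×180/400 = 4.95 V.
Assume saturation: I_D = (k_n/2)(V_GS − V_t)² with V_GS = V_G − I_D·R_S = 4.95 − 0.82·I_D.
Substituting gives 0.773·I_D² − 8.75·I_D + 19.4 = 0, with roots I_D = 3.03 or 8.29 mA.
The root I_D = 8.29 mA gives V_GS = -1.84 V ≤ V_t, so take I_D = 3.03 mA.
Then V_GS = 2.46 V and V_DS = V_DD − I_D(R_D+R_S) = 11 − 3.03×1.64 = 6.03 V.
Saturation requires V_DS ≥ V_GS − V_t = 1.62 V; 6.03 ≥ 1.62 ✓.

I_D ≈ 3 mA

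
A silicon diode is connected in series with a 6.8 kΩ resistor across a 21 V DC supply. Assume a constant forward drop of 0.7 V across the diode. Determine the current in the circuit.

KVL around the loop: 21 = V_D + I·R = 0.7 + I × 6.8 kΩ.
So I = (21 − 0.7) / 6.8 kΩ = 20.3 / 6.8 = 2.99 mA.

I ≈ 3 mA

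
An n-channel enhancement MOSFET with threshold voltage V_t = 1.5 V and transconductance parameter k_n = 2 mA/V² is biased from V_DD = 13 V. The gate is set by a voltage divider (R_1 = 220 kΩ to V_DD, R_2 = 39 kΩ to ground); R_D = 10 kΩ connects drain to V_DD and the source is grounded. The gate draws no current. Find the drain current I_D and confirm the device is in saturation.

I_D ≈ 0.21 mA

V_G = V_DD·R_2/(R_1+R_2) = 13×39/259 = 1.96 V. With the source grounded, V_GS = V_G = 1.96 V.
Assume saturation: I_D = (k_n/2)(V_GS − V_t)² = (2/2)×(1.96 − 1.5)² = 1×0.458² = 0.209 mA.
V_DS = V_DD − I_D·R_D = 13 − 0.209×10 = 10.9 V.
Saturation requires V_DS ≥ V_GS − V_t = 0.458 V; 10.9 ≥ 0.458 ✓.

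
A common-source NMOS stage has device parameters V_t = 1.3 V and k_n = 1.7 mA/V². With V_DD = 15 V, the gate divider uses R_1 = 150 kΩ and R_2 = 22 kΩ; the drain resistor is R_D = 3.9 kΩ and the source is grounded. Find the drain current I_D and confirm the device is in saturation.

I_D ≈ 0.33 mA

V_G = V_DD·R_2/(R_1+R_2) = 15×22/172 = 1.92 V. With the source grounded, V_GS = V_G = 1.92 V.
Assume saturation: I_D = (k_n/2)(V_GS − V_t)² = (1.7/2)×(1.92 − 1.3)² = 0.85×0.619² = 0.325 mA.
V_DS = V_DD − I_D·R_D = 15 − 0.325×3.9 = 13.7 V.
Saturation requires V_DS ≥ V_GS − V_t = 0.619 V; 13.7 ≥ 0.619 ✓.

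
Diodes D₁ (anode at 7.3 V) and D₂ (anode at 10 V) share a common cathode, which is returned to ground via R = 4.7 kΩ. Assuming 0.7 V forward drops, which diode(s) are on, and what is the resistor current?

Assume both conduct. Then node N would need to be at both 7.3−0.7 = 6.6 V and 10−0.7 = 9.3 V, which is impossible.
Assume only D₂ conducts: V_N = 10 − 0.7 = 9.3 V, so I_R = 9.3/4.7 = 1.98 mA.
Check D₁: its anode-to-cathode voltage is 7.3 − 9.3 = -2 V < 0.7 V, so it is off. The assumption is consistent.

Only D₂ conducts; I_R ≈ 2 mA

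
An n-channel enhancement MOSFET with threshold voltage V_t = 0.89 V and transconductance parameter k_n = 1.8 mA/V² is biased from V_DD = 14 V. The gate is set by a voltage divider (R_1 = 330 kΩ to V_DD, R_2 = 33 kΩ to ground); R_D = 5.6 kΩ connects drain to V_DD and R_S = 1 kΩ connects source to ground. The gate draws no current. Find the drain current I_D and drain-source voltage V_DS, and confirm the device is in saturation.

I_D ≈ 0.082 mA, V_DS ≈ 13 V

V_G = V_DD·R_2/(R_1+R_2) = 14×33/363 = 1.27 V.
Assume saturation: I_D = (k_n/2)(V_GS − V_t)² with V_GS = V_G − I_D·R_S = 1.27 − 1·I_D.
Substituting gives 0.9·I_D² − 1.69·I_D + 0.132 = 0, with roots I_D = 0.0816 or 1.79 mA.
The root I_D = 1.79 mA gives V_GS = -0.522 V ≤ V_t, so take I_D = 0.0816 mA.
Then V_GS = 1.19 V and V_DS = V_DD − I_D(R_D+R_S) = 14 − 0.0816×6.6 = 13.5 V.
Saturation requires V_DS ≥ V_GS − V_t = 0.301 V; 13.5 ≥ 0.301 ✓.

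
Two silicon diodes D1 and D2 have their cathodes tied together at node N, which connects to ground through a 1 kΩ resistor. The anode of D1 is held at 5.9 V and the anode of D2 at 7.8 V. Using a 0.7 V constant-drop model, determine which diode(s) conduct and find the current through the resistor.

Only D2 conducts; I_R ≈ 7.1 mA

Assume both conduct. Then node N would need to be at both 5.9−0.7 = 5.2 V and 7.8−0.7 = 7.1 V, which is impossible.
Assume only D2 conducts: V_N = 7.8 − 0.7 = 7.1 V, so I_R = 7.1/1 = 7.1 mA.
Check D1: its anode-to-cathode voltage is 5.9 − 7.1 = -1.2 V < 0.7 V, so it is off. The assumption is consistent.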